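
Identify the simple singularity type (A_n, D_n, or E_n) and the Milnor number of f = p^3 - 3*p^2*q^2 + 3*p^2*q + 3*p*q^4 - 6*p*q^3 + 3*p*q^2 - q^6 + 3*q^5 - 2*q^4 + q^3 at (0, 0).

The Hessian of f at 0 has rank 0. Corank 2; j^3 = (p + q)^3 is a perfect cube, so E-series; the 4-jet and mu = 6 give E_6.

Type E_6, Milnor number mu = 6.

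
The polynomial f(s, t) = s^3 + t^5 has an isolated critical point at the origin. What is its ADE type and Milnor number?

Type E8, Milnor number mu = 8.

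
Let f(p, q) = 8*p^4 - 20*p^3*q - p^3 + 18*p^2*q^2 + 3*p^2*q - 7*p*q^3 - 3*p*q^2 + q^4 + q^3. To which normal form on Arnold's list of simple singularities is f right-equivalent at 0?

E7

The Hessian of f at 0 has rank 0. Corank 2; j^3 = -(p - q)^3 is a perfect cube, so E-series; the 4-jet and mu = 7 give E_7.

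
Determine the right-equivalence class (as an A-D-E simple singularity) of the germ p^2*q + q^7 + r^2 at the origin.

The Hessian of f at 0 has rank 1. Corank 2; j^3 = p^2*q has shape L^2 M (L != M), so D-series; mu = 8 gives D_8.

D8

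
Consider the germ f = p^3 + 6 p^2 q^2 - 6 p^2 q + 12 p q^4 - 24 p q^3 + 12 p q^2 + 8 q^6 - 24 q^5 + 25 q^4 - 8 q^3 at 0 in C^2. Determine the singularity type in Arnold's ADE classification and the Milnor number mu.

Type E_{6}, Milnor number mu = 6.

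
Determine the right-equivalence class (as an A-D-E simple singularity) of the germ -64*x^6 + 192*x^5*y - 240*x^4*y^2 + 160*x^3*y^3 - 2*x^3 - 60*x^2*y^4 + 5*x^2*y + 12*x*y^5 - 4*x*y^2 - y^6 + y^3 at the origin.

The Hessian of f at 0 is [[0, 0], [0, 0]] with rank 0, so corank 2. A Groebner basis of the Jacobian ideal J(f) in C{x,y} is {-x*y/12 + y^5 + y^2/12, x*y^2 - y^3, x^2 - 3*x*y/2 + y^2/2}; counting standard monomials gives mu = 7. Corank 2; j^3 = -(x - y)^2*(2*x - y) has shape L^2 M (L != M), so D-series; mu = 7 gives D_7.

D_7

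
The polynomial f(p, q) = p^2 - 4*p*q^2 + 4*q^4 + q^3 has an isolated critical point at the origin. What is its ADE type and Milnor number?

Type A_{2}, Milnor number mu = 2.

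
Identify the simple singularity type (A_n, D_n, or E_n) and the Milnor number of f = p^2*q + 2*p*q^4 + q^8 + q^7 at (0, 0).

The Hessian of f at 0 has rank 0. Corank 2; j^3 = p^2*q has shape L^2 M (L != M), so D-series; mu = 9 gives D_9.

Type D9, Milnor number mu = 9.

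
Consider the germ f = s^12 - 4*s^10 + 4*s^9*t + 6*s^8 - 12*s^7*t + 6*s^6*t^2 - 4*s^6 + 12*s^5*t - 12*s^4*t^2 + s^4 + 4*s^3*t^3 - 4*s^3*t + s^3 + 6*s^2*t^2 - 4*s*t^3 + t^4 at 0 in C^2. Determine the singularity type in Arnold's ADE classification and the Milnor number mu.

The Hessian of f at 0 has rank 0. Corank 2; j^3 = s^3 is a perfect cube, so E-series; the 4-jet and mu = 6 give E_6.

Type E_{6}, Milnor number mu = 6.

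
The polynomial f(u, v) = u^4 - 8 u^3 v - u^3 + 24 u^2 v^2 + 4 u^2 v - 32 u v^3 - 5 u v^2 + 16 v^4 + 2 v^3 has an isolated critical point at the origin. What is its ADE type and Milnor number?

Type D_5, Milnor number mu = 5.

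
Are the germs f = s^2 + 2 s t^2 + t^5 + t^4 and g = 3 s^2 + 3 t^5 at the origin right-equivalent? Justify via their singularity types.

Yes.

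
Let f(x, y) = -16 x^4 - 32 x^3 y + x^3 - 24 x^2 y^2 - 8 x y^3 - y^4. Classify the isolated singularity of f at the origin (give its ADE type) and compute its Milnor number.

The Hessian of f at 0 has rank 0. Corank 2; j^3 = x^3 is a perfect cube, so E-series; the 4-jet and mu = 6 give E_6.

Type E_{6}, Milnor number mu = 6.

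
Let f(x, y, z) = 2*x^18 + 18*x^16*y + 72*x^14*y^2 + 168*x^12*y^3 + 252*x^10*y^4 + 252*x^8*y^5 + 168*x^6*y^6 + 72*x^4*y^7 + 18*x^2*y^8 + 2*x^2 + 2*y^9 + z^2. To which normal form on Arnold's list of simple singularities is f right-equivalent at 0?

A_{8}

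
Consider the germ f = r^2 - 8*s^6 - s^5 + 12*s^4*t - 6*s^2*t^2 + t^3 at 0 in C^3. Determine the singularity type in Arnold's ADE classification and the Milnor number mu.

Type E8, Milnor number mu = 8.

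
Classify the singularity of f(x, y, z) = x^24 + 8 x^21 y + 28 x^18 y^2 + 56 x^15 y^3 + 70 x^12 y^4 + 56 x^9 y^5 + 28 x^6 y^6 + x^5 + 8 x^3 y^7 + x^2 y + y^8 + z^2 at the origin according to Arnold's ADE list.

D_{9}

The Hessian of f at 0 is [[0, 0, 0], [0, 0, 0], [0, 0, 2]] with rank 1, so corank 2. A Groebner basis of the Jacobian ideal J(f) in C{x,y,z} is {x^2/8 + y^7, x^3, x*y, z}; counting standard monomials gives mu = 9. Corank 2; j^3 = x^2*y has shape L^2 M (L != M), so D-series; mu = 9 gives D_9.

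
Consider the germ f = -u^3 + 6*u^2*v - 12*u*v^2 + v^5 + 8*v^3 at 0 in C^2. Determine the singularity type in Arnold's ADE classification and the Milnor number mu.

The Hessian of f at 0 has rank 0. Corank 2; j^3 = -(u - 2*v)^3 is a perfect cube, so E-series; the 5-jet and mu = 8 give E_8.

Type E8, Milnor number mu = 8.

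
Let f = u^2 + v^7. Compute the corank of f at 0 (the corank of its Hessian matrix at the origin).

1

Hessian at 0 has rank 1.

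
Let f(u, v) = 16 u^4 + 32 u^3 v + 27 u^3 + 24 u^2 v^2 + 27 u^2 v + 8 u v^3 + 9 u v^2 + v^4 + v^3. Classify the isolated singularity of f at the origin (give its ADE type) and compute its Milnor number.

Type E_{6}, Milnor number mu = 6.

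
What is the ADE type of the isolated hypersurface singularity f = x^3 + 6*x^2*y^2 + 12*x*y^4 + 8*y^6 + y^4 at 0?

The Hessian of f at 0 is [[0, 0], [0, 0]] with rank 0, so corank 2. A Groebner basis of the Jacobian ideal J(f) in C{x,y} is {x^3, x^2*y, x^2/4 + x*y^2, y^3}; counting standard monomials gives mu = 6. Corank 2; j^3 = x^3 is a perfect cube, so E-series; the 4-jet and mu = 6 give E_6.

E_6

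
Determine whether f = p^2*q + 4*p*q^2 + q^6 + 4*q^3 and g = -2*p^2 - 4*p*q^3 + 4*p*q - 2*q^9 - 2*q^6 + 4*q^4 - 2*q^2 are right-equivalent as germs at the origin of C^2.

The Hessian of f at 0 is [[0, 0], [0, 0]] with rank 0, so corank 2. A Groebner basis of the Jacobian ideal J(f) in C{p,q} is {p^2/6 + q^5 - 2*q^2/3, p^3 + 8*q^3, p*q + 2*q^2}; counting standard monomials gives mu = 7. Corank 2; j^3 = q*(p + 2*q)^2 has shape L^2 M (L != M), so D-series; mu = 7 gives D_7. The Hessian of g at 0 is [[-4, 4], [4, -4]] with rank 1, so corank 1. A Groebner basis of the Jacobian ideal J(g) in C{p,q} is {p^2*q^2 + 2*p^2 - 3*p*q + q^2, p^3 - 3*p^2*q + 3*p*q^2 + p - q, p + q^3 - q}; counting standard monomials gives mu = 8. Corank 1: A-series; mu = 8 gives A_8. f is D_7 but g is A_8, hence not right-equivalent.

No.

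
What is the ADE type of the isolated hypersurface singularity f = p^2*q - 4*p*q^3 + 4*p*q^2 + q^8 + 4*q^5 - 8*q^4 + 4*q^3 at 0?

D9

The Hessian of f at 0 is [[0, 0], [0, 0]] with rank 0, so corank 2. A Groebner basis of the Jacobian ideal J(f) in C{p,q} is {p^4 - 12*p^3 - 56*p^2*q - 8*p^2 - 72*p*q^2 - 40*p*q - 48*q^2, p^3*q + 3*p^3 + 12*p^2*q + p^2 + 14*p*q^2 + 6*p*q + 8*q^2, -p^3/2 + p^2*q^2 - p^2*q, -p*q/2 + q^3 - q^2}; counting standard monomials gives mu = 9. Corank 2; j^3 = q*(p + 2*q)^2 has shape L^2 M (L != M), so D-series; mu = 9 gives D_9.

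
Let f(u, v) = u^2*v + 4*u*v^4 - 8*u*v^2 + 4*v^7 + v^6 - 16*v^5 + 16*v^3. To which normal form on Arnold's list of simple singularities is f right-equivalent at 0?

The Hessian of f at 0 has rank 0. Corank 2; j^3 = v*(u - 4*v)^2 has shape L^2 M (L != M), so D-series; mu = 7 gives D_7.

D_{7}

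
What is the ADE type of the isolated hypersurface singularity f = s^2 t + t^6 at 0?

D_{7}

The Hessian of f at 0 has rank 0. Corank 2; j^3 = s^2*t has shape L^2 M (L != M), so D-series; mu = 7 gives D_7.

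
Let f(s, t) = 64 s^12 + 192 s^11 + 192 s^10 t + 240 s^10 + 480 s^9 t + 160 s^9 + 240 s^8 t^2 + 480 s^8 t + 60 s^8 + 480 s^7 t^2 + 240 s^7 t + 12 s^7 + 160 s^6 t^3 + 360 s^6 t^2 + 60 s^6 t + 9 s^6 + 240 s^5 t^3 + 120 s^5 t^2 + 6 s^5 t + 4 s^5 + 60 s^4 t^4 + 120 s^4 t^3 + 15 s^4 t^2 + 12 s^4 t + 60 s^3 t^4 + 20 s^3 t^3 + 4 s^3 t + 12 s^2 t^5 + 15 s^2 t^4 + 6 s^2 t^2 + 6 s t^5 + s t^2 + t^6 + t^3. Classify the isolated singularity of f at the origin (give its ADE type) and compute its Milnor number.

The Hessian of f at 0 has rank 0. Corank 2; j^3 = t^2*(s + t) has shape L^2 M (L != M), so D-series; mu = 7 gives D_7.

Type D7, Milnor number mu = 7.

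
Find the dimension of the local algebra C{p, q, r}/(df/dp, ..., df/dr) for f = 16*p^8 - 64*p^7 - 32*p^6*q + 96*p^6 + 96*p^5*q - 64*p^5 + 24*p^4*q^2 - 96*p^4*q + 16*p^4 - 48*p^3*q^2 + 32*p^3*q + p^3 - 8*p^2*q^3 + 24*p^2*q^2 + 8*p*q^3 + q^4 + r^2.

6

The Hessian of f at 0 is [[0, 0, 0], [0, 0, 0], [0, 0, 2]] with rank 1, so corank 2. A Groebner basis of the Jacobian ideal J(f) in C{p,q,r} is {q^4, p*q^2 + q^3/6, p^2, r}; counting standard monomials gives mu = 6. Corank 2; j^3 = p^3 is a perfect cube, so E-series; the 4-jet and mu = 6 give E_6.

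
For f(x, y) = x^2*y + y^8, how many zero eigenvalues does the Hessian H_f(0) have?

2

The Hessian at 0 is [[0, 0], [0, 0]] of rank 0; hence corank 2.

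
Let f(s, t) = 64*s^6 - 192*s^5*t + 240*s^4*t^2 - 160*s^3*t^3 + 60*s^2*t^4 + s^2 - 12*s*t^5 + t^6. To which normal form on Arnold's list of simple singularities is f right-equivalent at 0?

A_5

The Hessian of f at 0 is [[2, 0], [0, 0]] with rank 1, so corank 1. A Groebner basis of the Jacobian ideal J(f) in C{s,t} is {t^5, s}; counting standard monomials gives mu = 5. Corank 1: A-series; mu = 5 gives A_5.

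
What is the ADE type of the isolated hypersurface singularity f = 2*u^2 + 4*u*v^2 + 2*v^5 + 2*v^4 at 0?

A_4

The Hessian of f at 0 is [[4, 0], [0, 0]] with rank 1, so corank 1. A Groebner basis of the Jacobian ideal J(f) in C{u,v} is {u^2, u + v^2}; counting standard monomials gives mu = 4. Corank 1: A-series; mu = 4 gives A_4.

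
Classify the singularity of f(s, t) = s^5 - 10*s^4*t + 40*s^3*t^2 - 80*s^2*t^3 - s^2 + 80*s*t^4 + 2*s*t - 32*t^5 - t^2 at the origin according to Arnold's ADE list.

A_4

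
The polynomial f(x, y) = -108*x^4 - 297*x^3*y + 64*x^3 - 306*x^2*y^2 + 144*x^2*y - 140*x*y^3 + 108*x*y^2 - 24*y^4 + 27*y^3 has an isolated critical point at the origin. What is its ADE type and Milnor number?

The Hessian of f at 0 has rank 0. Corank 2; j^3 = (4*x + 3*y)^3 is a perfect cube, so E-series; the 4-jet and mu = 7 give E_7.

Type E_7, Milnor number mu = 7.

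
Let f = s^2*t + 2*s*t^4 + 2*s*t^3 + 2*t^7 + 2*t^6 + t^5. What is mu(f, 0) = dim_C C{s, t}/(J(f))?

8

The Hessian of f at 0 is [[0, 0], [0, 0]] with rank 0, so corank 2. A Groebner basis of the Jacobian ideal J(f) in C{s,t} is {-s^2/6 + s*t^3 - 4*s*t^2/3 + 7*s*t/6 + 7*t^3/6, s*t + t^4 + t^3, s^3 - s^2/6 - s*t^2/3 + s*t/6 + t^3/6, s^2*t + s^2/3 + 5*s*t^2/3 - 4*s*t/3 - 4*t^3/3}; counting standard monomials gives mu = 8. Corank 2; j^3 = s^2*t has shape L^2 M (L != M), so D-series; mu = 8 gives D_8.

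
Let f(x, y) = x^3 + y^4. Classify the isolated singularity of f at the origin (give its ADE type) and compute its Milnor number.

The Hessian of f at 0 has rank 0. Corank 2; j^3 = x^3 is a perfect cube, so E-series; the 4-jet and mu = 6 give E_6.

Type E_6, Milnor number mu = 6.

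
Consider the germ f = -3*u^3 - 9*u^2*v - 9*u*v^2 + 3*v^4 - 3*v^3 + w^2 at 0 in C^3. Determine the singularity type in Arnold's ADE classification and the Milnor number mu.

Type E_6, Milnor number mu = 6.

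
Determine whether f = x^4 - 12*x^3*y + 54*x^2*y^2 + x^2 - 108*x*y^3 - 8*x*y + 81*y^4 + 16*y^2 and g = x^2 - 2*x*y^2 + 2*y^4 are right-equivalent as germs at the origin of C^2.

The Hessian of f at 0 is [[2, -8], [-8, 32]] with rank 1, so corank 1. A Groebner basis of the Jacobian ideal J(f) in C{x,y} is {y^3, x - 4*y}; counting standard monomials gives mu = 3. Corank 1: A-series; mu = 3 gives A_3. The Hessian of g at 0 is [[2, 0], [0, 0]] with rank 1, so corank 1. A Groebner basis of the Jacobian ideal J(g) in C{x,y} is {x^2, x*y, -x + y^2}; counting standard monomials gives mu = 3. Corank 1: A-series; mu = 3 gives A_3. Both have type A_3, hence right-equivalent.

Yes.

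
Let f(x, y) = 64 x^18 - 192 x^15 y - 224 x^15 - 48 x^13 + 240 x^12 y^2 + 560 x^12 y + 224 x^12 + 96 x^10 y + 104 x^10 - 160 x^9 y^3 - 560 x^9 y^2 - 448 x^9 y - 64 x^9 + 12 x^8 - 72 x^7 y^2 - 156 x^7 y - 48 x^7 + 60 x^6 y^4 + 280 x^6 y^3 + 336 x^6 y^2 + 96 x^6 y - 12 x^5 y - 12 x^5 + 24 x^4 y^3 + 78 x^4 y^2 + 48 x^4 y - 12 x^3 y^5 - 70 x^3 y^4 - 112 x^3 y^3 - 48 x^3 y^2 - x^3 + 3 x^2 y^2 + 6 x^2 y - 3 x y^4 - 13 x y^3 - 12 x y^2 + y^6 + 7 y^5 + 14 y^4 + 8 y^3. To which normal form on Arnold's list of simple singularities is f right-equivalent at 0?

E_7

The Hessian of f at 0 is [[0, 0], [0, 0]] with rank 0, so corank 2. A Groebner basis of the Jacobian ideal J(f) in C{x,y} is {-x^2 + 4*x*y + y^4 - y^3/3 - 4*y^2, x^3 - 10*x^2 + 40*x*y - 34*y^3/3 - 40*y^2, x^2*y - 11*x^2/3 + 44*x*y/3 - 47*y^3/9 - 44*y^2/3, -x^2 + x*y^2 + 4*x*y - 7*y^3/3 - 4*y^2}; counting standard monomials gives mu = 7. Corank 2; j^3 = -(x - 2*y)^3 is a perfect cube, so E-series; the 4-jet and mu = 7 give E_7.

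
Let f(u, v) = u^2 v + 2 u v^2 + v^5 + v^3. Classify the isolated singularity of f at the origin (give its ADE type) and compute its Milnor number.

Type D6, Milnor number mu = 6.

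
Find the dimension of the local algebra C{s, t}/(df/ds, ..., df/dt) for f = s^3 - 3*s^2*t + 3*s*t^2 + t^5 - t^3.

The Hessian of f at 0 is [[0, 0], [0, 0]] with rank 0, so corank 2. A Groebner basis of the Jacobian ideal J(f) in C{s,t} is {t^4, s^2 - 2*s*t + t^2}; counting standard monomials gives mu = 8. Corank 2; j^3 = (s - t)^3 is a perfect cube, so E-series; the 5-jet and mu = 8 give E_8.

8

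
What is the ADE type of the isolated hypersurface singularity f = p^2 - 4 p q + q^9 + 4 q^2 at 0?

A_8

The Hessian of f at 0 has rank 1. Corank 1: A-series; mu = 8 gives A_8.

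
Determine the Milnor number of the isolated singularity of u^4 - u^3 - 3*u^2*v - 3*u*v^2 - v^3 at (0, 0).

6

The Hessian of f at 0 has rank 0. Corank 2; j^3 = -(u + v)^3 is a perfect cube, so E-series; the 4-jet and mu = 6 give E_6.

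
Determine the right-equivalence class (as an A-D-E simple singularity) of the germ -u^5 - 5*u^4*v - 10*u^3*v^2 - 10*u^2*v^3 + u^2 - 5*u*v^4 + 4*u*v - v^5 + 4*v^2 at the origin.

A4

The Hessian of f at 0 has rank 1. Corank 1: A-series; mu = 4 gives A_4.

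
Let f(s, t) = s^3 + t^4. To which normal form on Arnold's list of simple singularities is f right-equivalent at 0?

E_6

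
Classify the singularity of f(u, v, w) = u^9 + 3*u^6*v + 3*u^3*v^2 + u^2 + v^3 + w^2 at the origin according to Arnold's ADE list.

The Hessian of f at 0 is [[2, 0, 0], [0, 0, 0], [0, 0, 2]] with rank 2, so corank 1. A Groebner basis of the Jacobian ideal J(f) in C{u,v,w} is {v^2, u, w}; counting standard monomials gives mu = 2. Corank 1: A-series; mu = 2 gives A_2.

A2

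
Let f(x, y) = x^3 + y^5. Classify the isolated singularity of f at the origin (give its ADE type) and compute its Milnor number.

Type E_{8}, Milnor number mu = 8.

The Hessian of f at 0 has rank 0. Corank 2; j^3 = x^3 is a perfect cube, so E-series; the 5-jet and mu = 8 give E_8.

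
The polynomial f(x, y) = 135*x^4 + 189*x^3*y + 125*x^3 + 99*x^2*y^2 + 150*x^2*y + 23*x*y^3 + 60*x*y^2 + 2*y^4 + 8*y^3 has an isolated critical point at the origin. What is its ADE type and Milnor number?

Type E_{7}, Milnor number mu = 7.

The Hessian of f at 0 has rank 0. Corank 2; j^3 = (5*x + 2*y)^3 is a perfect cube, so E-series; the 4-jet and mu = 7 give E_7.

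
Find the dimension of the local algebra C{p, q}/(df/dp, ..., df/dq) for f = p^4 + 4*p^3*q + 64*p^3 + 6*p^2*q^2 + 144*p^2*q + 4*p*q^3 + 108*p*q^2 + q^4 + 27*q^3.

6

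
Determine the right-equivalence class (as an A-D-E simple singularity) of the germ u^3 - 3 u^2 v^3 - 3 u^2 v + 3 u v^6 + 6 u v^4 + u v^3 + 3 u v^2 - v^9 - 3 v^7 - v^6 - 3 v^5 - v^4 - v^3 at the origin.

E_7

The Hessian of f at 0 is [[0, 0], [0, 0]] with rank 0, so corank 2. A Groebner basis of the Jacobian ideal J(f) in C{u,v} is {u^3 - 3*u^2*v - 6*u^2 + 12*u*v - 6*v^2, 3*u^2 + u*v^2 - 6*u*v + 3*v^2, 3*u^2 - 6*u*v + v^3 + 3*v^2}; counting standard monomials gives mu = 7. Corank 2; j^3 = (u - v)^3 is a perfect cube, so E-series; the 4-jet and mu = 7 give E_7.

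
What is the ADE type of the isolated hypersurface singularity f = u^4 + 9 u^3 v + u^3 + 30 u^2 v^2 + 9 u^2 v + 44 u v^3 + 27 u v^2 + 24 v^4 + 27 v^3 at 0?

The Hessian of f at 0 is [[0, 0], [0, 0]] with rank 0, so corank 2. A Groebner basis of the Jacobian ideal J(f) in C{u,v} is {3*u^2 + 18*u*v + v^4 - v^3 + 27*v^2, u^3 + 45*u^2 + 270*u*v + 12*v^3 + 405*v^2, u^2*v - 11*u^2 - 66*u*v - 16*v^3/3 - 99*v^2, 2*u^2 + u*v^2 + 12*u*v + 7*v^3/3 + 18*v^2}; counting standard monomials gives mu = 7. Corank 2; j^3 = (u + 3*v)^3 is a perfect cube, so E-series; the 4-jet and mu = 7 give E_7.

E_7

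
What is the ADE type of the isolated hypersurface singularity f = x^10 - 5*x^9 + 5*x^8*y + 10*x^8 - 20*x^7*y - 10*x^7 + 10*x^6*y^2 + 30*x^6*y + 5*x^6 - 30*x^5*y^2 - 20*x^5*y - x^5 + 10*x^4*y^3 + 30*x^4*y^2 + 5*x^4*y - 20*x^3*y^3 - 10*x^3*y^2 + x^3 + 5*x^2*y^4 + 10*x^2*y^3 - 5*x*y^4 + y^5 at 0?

The Hessian of f at 0 has rank 0. Corank 2; j^3 = x^3 is a perfect cube, so E-series; the 5-jet and mu = 8 give E_8.

E_8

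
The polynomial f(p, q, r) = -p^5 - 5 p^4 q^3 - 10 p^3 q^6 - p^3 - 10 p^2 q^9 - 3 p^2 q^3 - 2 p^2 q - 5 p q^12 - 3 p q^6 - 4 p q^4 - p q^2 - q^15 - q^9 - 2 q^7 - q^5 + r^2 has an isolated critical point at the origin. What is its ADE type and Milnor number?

Type D_{6}, Milnor number mu = 6.

The Hessian of f at 0 is [[0, 0, 0], [0, 0, 0], [0, 0, 2]] with rank 1, so corank 2. A Groebner basis of the Jacobian ideal J(f) in C{p,q,r} is {p*q/6 + q^4 + q^2/6, p*q^2 + q^3, p^2 + 7*p*q/6 + q^2/6, r}; counting standard monomials gives mu = 6. Corank 2; j^3 = -p*(p + q)^2 has shape L^2 M (L != M), so D-series; mu = 6 gives D_6.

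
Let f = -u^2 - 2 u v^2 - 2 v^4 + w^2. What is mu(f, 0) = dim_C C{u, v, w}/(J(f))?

3

The Hessian of f at 0 has rank 2. Corank 1: A-series; mu = 3 gives A_3.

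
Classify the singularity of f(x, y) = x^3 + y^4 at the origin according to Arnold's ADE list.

E_{6}

The Hessian of f at 0 has rank 0. Corank 2; j^3 = x^3 is a perfect cube, so E-series; the 4-jet and mu = 6 give E_6.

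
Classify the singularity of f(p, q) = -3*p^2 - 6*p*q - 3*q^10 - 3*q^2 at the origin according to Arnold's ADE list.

A_9

The Hessian of f at 0 has rank 1. Corank 1: A-series; mu = 9 gives A_9.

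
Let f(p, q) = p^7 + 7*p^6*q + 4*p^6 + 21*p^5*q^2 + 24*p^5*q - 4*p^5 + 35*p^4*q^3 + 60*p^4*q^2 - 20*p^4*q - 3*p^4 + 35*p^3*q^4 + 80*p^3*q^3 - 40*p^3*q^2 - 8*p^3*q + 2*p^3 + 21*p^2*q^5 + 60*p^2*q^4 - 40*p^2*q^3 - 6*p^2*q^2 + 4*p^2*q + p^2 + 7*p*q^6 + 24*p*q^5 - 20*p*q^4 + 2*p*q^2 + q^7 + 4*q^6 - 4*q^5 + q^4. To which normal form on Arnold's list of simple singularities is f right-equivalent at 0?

A6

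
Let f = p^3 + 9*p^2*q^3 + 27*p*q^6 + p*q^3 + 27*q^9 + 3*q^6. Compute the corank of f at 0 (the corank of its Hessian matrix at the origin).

2

Hessian at 0 has rank 0.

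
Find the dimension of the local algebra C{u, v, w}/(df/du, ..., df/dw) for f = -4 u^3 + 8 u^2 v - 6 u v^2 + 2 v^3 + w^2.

The Hessian of f at 0 has rank 1. Corank 2; j^3 = -2*(u - v)*(2*u^2 - 2*u*v + v^2) splits into three distinct lines over C (the quadratic factor has nonzero discriminant), so D_4.

4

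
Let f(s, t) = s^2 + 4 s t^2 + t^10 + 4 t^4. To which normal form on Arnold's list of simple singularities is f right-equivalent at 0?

A_{9}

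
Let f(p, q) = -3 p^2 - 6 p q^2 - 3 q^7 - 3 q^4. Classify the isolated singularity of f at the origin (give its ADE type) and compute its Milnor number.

The Hessian of f at 0 has rank 1. Corank 1: A-series; mu = 6 gives A_6.

Type A_6, Milnor number mu = 6.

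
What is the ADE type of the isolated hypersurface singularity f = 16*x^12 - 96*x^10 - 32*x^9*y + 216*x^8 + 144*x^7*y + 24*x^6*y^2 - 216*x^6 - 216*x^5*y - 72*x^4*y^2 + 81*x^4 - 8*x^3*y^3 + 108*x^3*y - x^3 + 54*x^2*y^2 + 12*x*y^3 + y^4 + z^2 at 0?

The Hessian of f at 0 has rank 1. Corank 2; j^3 = -x^3 is a perfect cube, so E-series; the 4-jet and mu = 6 give E_6.

E_{6}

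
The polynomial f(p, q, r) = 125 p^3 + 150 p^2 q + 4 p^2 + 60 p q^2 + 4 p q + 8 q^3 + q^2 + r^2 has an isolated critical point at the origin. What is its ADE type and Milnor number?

The Hessian of f at 0 has rank 2. Corank 1: A-series; mu = 2 gives A_2.

Type A2, Milnor number mu = 2.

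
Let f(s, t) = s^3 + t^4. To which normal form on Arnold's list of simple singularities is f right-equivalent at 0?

E_6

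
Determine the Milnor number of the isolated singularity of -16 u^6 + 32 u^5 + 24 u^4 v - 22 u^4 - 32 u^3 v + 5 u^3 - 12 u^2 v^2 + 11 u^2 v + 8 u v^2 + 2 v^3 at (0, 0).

4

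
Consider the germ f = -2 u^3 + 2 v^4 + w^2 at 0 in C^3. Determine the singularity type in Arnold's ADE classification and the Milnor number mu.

The Hessian of f at 0 has rank 1. Corank 2; j^3 = -2*u^3 is a perfect cube, so E-series; the 4-jet and mu = 6 give E_6.

Type E_6, Milnor number mu = 6.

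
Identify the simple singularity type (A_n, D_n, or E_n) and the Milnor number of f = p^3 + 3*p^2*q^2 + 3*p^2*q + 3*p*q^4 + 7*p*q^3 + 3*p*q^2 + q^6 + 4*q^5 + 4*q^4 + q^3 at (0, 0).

The Hessian of f at 0 is [[0, 0], [0, 0]] with rank 0, so corank 2. A Groebner basis of the Jacobian ideal J(f) in C{p,q} is {-p^2 - 2*p*q + q^4 - q^3/3 - q^2, p^3 + 2*p^2 + 4*p*q + 5*q^3/3 + 2*q^2, p^2*q - 5*p^2/3 - 10*p*q/3 - 14*q^3/9 - 5*q^2/3, p^2 + p*q^2 + 2*p*q + 4*q^3/3 + q^2}; counting standard monomials gives mu = 7. Corank 2; j^3 = (p + q)^3 is a perfect cube, so E-series; the 4-jet and mu = 7 give E_7.

Type E_7, Milnor number mu = 7.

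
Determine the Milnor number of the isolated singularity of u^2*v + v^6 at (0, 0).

The Hessian of f at 0 is [[0, 0], [0, 0]] with rank 0, so corank 2. A Groebner basis of the Jacobian ideal J(f) in C{u,v} is {u^2/6 + v^5, u^3, u*v}; counting standard monomials gives mu = 7. Corank 2; j^3 = u^2*v has shape L^2 M (L != M), so D-series; mu = 7 gives D_7.

7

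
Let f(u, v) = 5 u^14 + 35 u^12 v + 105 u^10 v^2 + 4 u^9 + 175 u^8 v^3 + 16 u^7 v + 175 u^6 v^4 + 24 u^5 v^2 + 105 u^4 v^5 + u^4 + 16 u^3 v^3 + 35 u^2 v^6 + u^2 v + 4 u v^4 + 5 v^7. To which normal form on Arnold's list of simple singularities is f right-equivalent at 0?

D_{8}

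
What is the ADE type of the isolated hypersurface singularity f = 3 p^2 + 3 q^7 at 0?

A_{6}

The Hessian of f at 0 has rank 1. Corank 1: A-series; mu = 6 gives A_6.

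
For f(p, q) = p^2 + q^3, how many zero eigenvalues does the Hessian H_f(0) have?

The Hessian at 0 is [[2, 0], [0, 0]] of rank 1; hence corank 1.

1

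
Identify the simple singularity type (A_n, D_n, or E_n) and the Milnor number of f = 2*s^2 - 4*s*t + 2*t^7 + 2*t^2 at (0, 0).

Type A6, Milnor number mu = 6.

The Hessian of f at 0 has rank 1. Corank 1: A-series; mu = 6 gives A_6.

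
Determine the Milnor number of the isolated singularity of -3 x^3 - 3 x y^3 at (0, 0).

7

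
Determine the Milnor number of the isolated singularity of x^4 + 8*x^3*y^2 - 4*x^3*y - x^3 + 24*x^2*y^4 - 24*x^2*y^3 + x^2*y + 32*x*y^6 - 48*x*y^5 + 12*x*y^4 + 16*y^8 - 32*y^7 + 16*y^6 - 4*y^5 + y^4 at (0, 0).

The Hessian of f at 0 is [[0, 0], [0, 0]] with rank 0, so corank 2. A Groebner basis of the Jacobian ideal J(f) in C{x,y} is {x*y^2, x*y/6 + y^3, x^2 - 2*x*y/3}; counting standard monomials gives mu = 5. Corank 2; j^3 = -x^2*(x - y) has shape L^2 M (L != M), so D-series; mu = 5 gives D_5.

5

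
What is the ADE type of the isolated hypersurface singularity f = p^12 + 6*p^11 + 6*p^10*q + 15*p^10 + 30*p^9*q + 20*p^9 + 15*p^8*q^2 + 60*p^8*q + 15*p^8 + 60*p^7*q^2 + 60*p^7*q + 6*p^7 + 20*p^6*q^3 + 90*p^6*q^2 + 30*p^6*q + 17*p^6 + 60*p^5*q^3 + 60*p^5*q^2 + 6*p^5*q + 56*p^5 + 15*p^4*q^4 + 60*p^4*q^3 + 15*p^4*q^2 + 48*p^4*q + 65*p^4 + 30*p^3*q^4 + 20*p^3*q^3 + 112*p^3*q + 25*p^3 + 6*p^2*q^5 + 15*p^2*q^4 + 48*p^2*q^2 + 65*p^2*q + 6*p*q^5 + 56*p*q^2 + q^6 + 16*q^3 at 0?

D_7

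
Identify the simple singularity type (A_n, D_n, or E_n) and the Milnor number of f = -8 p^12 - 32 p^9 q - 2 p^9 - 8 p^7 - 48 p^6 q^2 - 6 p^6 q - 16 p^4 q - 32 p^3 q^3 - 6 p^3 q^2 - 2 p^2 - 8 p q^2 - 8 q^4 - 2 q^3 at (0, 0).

The Hessian of f at 0 has rank 1. Corank 1: A-series; mu = 2 gives A_2.

Type A_2, Milnor number mu = 2.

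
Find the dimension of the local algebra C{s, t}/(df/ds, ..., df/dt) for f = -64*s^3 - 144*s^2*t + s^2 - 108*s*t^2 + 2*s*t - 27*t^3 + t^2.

2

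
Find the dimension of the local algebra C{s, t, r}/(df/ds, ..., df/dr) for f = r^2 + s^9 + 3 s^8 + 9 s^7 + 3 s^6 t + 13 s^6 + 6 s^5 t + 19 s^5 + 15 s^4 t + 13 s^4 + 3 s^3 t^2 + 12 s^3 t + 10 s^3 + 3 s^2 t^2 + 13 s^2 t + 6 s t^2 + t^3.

4

The Hessian of f at 0 is [[0, 0, 0], [0, 0, 0], [0, 0, 2]] with rank 1, so corank 2. A Groebner basis of the Jacobian ideal J(f) in C{s,t,r} is {t^3, s^2 - 3*t^2/11, s*t + 6*t^2/11, r}; counting standard monomials gives mu = 4. Corank 2; j^3 = (2*s + t)*(5*s^2 + 4*s*t + t^2) splits into three distinct lines over C (the quadratic factor has nonzero discriminant), so D_4.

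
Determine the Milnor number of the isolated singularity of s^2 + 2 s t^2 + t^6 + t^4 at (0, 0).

5

The Hessian of f at 0 is [[2, 0], [0, 0]] with rank 1, so corank 1. A Groebner basis of the Jacobian ideal J(f) in C{s,t} is {s^3, s^2*t, s + t^2}; counting standard monomials gives mu = 5. Corank 1: A-series; mu = 5 gives A_5.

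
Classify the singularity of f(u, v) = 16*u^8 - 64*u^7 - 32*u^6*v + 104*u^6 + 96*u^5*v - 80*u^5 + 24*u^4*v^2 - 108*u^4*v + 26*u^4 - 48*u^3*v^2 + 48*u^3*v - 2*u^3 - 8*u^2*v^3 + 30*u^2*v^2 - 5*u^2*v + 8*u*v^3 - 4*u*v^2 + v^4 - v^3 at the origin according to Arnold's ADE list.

D5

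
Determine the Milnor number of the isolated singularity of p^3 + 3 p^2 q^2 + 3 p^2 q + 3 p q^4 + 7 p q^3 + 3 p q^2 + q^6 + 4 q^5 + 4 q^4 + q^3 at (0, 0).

7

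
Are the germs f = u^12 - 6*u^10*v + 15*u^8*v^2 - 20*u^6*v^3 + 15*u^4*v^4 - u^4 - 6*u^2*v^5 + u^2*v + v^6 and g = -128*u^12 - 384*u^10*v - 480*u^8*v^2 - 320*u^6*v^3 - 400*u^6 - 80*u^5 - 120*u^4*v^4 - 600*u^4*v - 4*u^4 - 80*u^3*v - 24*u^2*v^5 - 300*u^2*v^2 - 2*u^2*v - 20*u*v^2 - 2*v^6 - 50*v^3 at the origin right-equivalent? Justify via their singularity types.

Yes.

The Hessian of f at 0 has rank 0. Corank 2; j^3 = u^2*v has shape L^2 M (L != M), so D-series; mu = 7 gives D_7. The Hessian of g at 0 has rank 0. Corank 2; j^3 = -2*v*(u + 5*v)^2 has shape L^2 M (L != M), so D-series; mu = 7 gives D_7. Both have type D_7, hence right-equivalent.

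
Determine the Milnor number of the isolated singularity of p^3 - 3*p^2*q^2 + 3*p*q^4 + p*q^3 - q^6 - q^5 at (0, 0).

7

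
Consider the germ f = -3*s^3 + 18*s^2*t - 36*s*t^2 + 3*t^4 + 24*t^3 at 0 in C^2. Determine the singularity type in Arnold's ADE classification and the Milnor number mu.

Type E6, Milnor number mu = 6.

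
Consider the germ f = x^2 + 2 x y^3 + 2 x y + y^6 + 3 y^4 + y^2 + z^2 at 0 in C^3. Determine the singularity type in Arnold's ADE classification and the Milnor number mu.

Type A_3, Milnor number mu = 3.

The Hessian of f at 0 has rank 2. Corank 1: A-series; mu = 3 gives A_3.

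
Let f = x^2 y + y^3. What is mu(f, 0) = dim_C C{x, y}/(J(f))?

4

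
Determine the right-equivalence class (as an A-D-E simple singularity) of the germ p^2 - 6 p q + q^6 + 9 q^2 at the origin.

A_5

The Hessian of f at 0 has rank 1. Corank 1: A-series; mu = 5 gives A_5.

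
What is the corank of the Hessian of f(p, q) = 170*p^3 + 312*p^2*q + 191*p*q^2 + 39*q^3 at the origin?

2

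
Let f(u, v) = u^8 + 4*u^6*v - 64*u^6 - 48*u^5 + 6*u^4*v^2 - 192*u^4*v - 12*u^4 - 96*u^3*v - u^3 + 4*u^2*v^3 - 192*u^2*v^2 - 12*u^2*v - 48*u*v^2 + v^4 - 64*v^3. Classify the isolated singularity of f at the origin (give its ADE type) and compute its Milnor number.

Type E_6, Milnor number mu = 6.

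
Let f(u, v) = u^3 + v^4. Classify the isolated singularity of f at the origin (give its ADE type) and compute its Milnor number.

Type E_6, Milnor number mu = 6.

The Hessian of f at 0 has rank 0. Corank 2; j^3 = u^3 is a perfect cube, so E-series; the 4-jet and mu = 6 give E_6.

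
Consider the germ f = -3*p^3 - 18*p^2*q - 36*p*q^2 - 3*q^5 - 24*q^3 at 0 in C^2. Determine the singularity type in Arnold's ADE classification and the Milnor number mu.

The Hessian of f at 0 is [[0, 0], [0, 0]] with rank 0, so corank 2. A Groebner basis of the Jacobian ideal J(f) in C{p,q} is {q^4, p^2 + 4*p*q + 4*q^2}; counting standard monomials gives mu = 8. Corank 2; j^3 = -3*(p + 2*q)^3 is a perfect cube, so E-series; the 5-jet and mu = 8 give E_8.

Type E_{8}, Milnor number mu = 8.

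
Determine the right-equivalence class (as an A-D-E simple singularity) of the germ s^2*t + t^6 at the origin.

The Hessian of f at 0 has rank 0. Corank 2; j^3 = s^2*t has shape L^2 M (L != M), so D-series; mu = 7 gives D_7.

D7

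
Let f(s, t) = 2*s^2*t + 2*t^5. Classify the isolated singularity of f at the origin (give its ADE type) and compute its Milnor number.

Type D_{6}, Milnor number mu = 6.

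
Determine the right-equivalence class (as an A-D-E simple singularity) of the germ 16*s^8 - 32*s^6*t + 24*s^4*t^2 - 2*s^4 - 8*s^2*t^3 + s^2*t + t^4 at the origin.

The Hessian of f at 0 is [[0, 0], [0, 0]] with rank 0, so corank 2. A Groebner basis of the Jacobian ideal J(f) in C{s,t} is {s^3, s^2/4 + t^3, s*t}; counting standard monomials gives mu = 5. Corank 2; j^3 = s^2*t has shape L^2 M (L != M), so D-series; mu = 5 gives D_5.

D5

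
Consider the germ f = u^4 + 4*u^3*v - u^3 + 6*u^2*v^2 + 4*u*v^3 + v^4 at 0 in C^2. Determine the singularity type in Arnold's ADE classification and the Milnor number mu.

The Hessian of f at 0 has rank 0. Corank 2; j^3 = -u^3 is a perfect cube, so E-series; the 4-jet and mu = 6 give E_6.

Type E_{6}, Milnor number mu = 6.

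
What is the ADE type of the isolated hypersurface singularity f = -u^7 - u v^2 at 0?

D_8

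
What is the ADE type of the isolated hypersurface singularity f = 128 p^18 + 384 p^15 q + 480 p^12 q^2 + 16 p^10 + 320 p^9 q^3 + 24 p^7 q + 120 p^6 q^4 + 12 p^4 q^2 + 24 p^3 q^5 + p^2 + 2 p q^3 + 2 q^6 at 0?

A_5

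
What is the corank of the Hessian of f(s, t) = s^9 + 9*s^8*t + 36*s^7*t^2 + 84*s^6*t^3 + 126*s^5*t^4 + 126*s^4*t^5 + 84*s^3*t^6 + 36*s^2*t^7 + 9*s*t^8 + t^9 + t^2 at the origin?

1

Hessian at 0 has rank 1.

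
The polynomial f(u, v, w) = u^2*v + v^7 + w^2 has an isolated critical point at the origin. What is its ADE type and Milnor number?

Type D8, Milnor number mu = 8.

The Hessian of f at 0 is [[0, 0, 0], [0, 0, 0], [0, 0, 2]] with rank 1, so corank 2. A Groebner basis of the Jacobian ideal J(f) in C{u,v,w} is {u^2/7 + v^6, u^3, u*v, w}; counting standard monomials gives mu = 8. Corank 2; j^3 = u^2*v has shape L^2 M (L != M), so D-series; mu = 8 gives D_8.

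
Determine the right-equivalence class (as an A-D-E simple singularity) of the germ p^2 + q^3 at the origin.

A_{2}

The Hessian of f at 0 is [[2, 0], [0, 0]] with rank 1, so corank 1. A Groebner basis of the Jacobian ideal J(f) in C{p,q} is {q^2, p}; counting standard monomials gives mu = 2. Corank 1: A-series; mu = 2 gives A_2.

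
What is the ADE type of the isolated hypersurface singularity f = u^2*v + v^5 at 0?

The Hessian of f at 0 has rank 0. Corank 2; j^3 = u^2*v has shape L^2 M (L != M), so D-series; mu = 6 gives D_6.

D_6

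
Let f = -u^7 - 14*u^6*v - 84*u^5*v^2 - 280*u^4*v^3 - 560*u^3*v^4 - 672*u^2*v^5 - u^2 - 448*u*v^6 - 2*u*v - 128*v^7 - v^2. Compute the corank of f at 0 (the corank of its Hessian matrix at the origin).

Hessian at 0 has rank 1.

1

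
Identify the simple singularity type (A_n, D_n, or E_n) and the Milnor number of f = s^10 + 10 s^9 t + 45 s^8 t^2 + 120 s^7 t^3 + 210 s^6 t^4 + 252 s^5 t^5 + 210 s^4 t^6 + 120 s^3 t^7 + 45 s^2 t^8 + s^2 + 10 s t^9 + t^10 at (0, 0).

Type A9, Milnor number mu = 9.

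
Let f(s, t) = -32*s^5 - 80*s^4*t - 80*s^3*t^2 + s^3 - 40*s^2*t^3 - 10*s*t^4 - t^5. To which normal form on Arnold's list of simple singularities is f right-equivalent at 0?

The Hessian of f at 0 has rank 0. Corank 2; j^3 = s^3 is a perfect cube, so E-series; the 5-jet and mu = 8 give E_8.

E8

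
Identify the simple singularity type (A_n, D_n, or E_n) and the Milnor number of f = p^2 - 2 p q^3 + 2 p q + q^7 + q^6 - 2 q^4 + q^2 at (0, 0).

The Hessian of f at 0 has rank 1. Corank 1: A-series; mu = 6 gives A_6.

Type A6, Milnor number mu = 6.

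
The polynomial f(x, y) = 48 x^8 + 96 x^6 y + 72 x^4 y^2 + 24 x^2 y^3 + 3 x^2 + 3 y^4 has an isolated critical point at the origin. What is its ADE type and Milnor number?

Type A_{3}, Milnor number mu = 3.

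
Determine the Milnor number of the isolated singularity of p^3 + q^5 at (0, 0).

8

The Hessian of f at 0 has rank 0. Corank 2; j^3 = p^3 is a perfect cube, so E-series; the 5-jet and mu = 8 give E_8.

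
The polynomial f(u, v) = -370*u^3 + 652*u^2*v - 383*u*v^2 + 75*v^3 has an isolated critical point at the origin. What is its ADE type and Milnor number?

Type D_{4}, Milnor number mu = 4.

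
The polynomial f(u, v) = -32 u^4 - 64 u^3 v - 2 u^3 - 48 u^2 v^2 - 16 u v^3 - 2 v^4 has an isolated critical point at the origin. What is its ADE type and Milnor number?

Type E_{6}, Milnor number mu = 6.

The Hessian of f at 0 has rank 0. Corank 2; j^3 = -2*u^3 is a perfect cube, so E-series; the 4-jet and mu = 6 give E_6.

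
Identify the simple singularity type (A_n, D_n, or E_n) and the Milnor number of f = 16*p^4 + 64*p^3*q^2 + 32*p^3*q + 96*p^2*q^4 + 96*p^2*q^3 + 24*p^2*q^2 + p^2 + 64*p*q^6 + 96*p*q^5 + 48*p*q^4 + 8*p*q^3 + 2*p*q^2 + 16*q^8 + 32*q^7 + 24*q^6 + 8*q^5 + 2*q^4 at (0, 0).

Type A3, Milnor number mu = 3.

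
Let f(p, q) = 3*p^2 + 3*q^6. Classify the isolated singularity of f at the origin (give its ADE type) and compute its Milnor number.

The Hessian of f at 0 is [[6, 0], [0, 0]] with rank 1, so corank 1. A Groebner basis of the Jacobian ideal J(f) in C{p,q} is {q^5, p}; counting standard monomials gives mu = 5. Corank 1: A-series; mu = 5 gives A_5.

Type A5, Milnor number mu = 5.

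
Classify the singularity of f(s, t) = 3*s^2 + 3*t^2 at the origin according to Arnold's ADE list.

A_1

The Hessian of f at 0 has rank 2. Corank 0: nondegenerate Morse point, so A_1.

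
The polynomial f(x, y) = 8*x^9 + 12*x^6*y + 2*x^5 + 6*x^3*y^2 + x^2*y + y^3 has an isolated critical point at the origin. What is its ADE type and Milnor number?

The Hessian of f at 0 is [[0, 0], [0, 0]] with rank 0, so corank 2. A Groebner basis of the Jacobian ideal J(f) in C{x,y} is {y^3, x^2 + 3*y^2, x*y}; counting standard monomials gives mu = 4. Corank 2; j^3 = y*(x^2 + y^2) splits into three distinct lines over C (the quadratic factor has nonzero discriminant), so D_4.

Type D4, Milnor number mu = 4.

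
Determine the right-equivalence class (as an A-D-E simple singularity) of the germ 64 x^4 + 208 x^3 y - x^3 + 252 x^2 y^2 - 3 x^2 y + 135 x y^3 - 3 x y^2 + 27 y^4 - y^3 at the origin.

E7

The Hessian of f at 0 has rank 0. Corank 2; j^3 = -(x + y)^3 is a perfect cube, so E-series; the 4-jet and mu = 7 give E_7.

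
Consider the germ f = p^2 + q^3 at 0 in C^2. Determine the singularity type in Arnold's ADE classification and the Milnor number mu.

Type A_2, Milnor number mu = 2.

The Hessian of f at 0 has rank 1. Corank 1: A-series; mu = 2 gives A_2.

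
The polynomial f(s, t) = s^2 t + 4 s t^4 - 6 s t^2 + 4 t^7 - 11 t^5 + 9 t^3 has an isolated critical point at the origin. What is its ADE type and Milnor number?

The Hessian of f at 0 is [[0, 0], [0, 0]] with rank 0, so corank 2. A Groebner basis of the Jacobian ideal J(f) in C{s,t} is {s*t/2 + t^4 - 3*t^2/2, s*t^2 - 3*t^3, s^2 - 17*s*t/2 + 33*t^2/2}; counting standard monomials gives mu = 6. Corank 2; j^3 = t*(s - 3*t)^2 has shape L^2 M (L != M), so D-series; mu = 6 gives D_6.

Type D_{6}, Milnor number mu = 6.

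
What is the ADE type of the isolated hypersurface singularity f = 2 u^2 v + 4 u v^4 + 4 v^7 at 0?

D8

The Hessian of f at 0 is [[0, 0], [0, 0]] with rank 0, so corank 2. A Groebner basis of the Jacobian ideal J(f) in C{u,v} is {-u^2/6 + u*v^3, u*v + v^4, u^3, u^2*v}; counting standard monomials gives mu = 8. Corank 2; j^3 = 2*u^2*v has shape L^2 M (L != M), so D-series; mu = 8 gives D_8.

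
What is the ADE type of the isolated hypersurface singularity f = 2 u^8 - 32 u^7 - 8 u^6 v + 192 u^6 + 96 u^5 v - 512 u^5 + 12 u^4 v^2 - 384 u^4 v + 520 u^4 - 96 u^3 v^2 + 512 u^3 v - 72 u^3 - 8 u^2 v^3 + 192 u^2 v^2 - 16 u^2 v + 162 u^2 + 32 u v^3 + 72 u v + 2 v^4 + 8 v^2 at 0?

A_3

The Hessian of f at 0 has rank 1. Corank 1: A-series; mu = 3 gives A_3.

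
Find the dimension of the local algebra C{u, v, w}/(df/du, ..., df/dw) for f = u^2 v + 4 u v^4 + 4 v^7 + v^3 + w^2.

The Hessian of f at 0 is [[0, 0, 0], [0, 0, 0], [0, 0, 2]] with rank 1, so corank 2. A Groebner basis of the Jacobian ideal J(f) in C{u,v,w} is {v^3, u^2 + 3*v^2, u*v, w}; counting standard monomials gives mu = 4. Corank 2; j^3 = v*(u^2 + v^2) splits into three distinct lines over C (the quadratic factor has nonzero discriminant), so D_4.

4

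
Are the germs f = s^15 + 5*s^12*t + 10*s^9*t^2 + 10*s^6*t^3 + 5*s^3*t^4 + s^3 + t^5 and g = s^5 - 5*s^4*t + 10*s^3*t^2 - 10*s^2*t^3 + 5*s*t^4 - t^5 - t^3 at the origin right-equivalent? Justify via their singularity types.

The Hessian of f at 0 has rank 0. Corank 2; j^3 = s^3 is a perfect cube, so E-series; the 5-jet and mu = 8 give E_8. The Hessian of g at 0 has rank 0. Corank 2; j^3 = -t^3 is a perfect cube, so E-series; the 5-jet and mu = 8 give E_8. Both have type E_8, hence right-equivalent.

Yes.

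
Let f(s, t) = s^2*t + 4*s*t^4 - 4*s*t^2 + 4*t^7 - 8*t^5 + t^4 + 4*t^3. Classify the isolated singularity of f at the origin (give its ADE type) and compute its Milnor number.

The Hessian of f at 0 has rank 0. Corank 2; j^3 = t*(s - 2*t)^2 has shape L^2 M (L != M), so D-series; mu = 5 gives D_5.

Type D5, Milnor number mu = 5.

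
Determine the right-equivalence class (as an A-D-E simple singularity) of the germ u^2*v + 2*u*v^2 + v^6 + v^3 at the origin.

The Hessian of f at 0 has rank 0. Corank 2; j^3 = v*(u + v)^2 has shape L^2 M (L != M), so D-series; mu = 7 gives D_7.

D7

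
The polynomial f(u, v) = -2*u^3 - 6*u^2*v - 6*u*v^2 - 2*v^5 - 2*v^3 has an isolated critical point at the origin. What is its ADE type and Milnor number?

The Hessian of f at 0 is [[0, 0], [0, 0]] with rank 0, so corank 2. A Groebner basis of the Jacobian ideal J(f) in C{u,v} is {v^4, u^2 + 2*u*v + v^2}; counting standard monomials gives mu = 8. Corank 2; j^3 = -2*(u + v)^3 is a perfect cube, so E-series; the 5-jet and mu = 8 give E_8.

Type E_{8}, Milnor number mu = 8.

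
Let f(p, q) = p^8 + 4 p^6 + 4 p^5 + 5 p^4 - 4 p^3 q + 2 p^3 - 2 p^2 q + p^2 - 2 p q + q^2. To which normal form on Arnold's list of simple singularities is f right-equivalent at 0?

A7

The Hessian of f at 0 has rank 1. Corank 1: A-series; mu = 7 gives A_7.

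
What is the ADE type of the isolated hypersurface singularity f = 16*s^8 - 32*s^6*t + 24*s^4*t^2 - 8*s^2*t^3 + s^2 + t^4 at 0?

A3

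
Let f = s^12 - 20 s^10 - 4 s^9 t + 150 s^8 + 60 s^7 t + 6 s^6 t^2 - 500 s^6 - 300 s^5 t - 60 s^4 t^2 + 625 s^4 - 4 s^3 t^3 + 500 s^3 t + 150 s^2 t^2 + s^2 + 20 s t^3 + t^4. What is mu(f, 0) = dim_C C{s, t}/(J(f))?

3

The Hessian of f at 0 has rank 1. Corank 1: A-series; mu = 3 gives A_3.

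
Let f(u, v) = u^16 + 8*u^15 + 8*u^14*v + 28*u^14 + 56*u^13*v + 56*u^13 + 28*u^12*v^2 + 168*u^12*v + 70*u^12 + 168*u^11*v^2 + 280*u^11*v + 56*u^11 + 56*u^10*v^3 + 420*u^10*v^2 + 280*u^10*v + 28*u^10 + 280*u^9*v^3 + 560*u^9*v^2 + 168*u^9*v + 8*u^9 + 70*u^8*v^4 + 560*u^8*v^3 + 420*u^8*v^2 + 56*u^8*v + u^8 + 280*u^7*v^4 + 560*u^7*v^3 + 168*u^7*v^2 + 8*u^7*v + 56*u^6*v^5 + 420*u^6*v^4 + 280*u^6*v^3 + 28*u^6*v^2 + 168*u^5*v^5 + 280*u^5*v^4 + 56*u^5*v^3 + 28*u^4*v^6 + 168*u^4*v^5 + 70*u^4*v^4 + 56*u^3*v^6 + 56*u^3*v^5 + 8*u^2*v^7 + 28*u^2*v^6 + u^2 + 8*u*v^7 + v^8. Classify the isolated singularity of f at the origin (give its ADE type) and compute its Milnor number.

Type A7, Milnor number mu = 7.

The Hessian of f at 0 is [[2, 0], [0, 0]] with rank 1, so corank 1. A Groebner basis of the Jacobian ideal J(f) in C{u,v} is {v^7, u}; counting standard monomials gives mu = 7. Corank 1: A-series; mu = 7 gives A_7.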